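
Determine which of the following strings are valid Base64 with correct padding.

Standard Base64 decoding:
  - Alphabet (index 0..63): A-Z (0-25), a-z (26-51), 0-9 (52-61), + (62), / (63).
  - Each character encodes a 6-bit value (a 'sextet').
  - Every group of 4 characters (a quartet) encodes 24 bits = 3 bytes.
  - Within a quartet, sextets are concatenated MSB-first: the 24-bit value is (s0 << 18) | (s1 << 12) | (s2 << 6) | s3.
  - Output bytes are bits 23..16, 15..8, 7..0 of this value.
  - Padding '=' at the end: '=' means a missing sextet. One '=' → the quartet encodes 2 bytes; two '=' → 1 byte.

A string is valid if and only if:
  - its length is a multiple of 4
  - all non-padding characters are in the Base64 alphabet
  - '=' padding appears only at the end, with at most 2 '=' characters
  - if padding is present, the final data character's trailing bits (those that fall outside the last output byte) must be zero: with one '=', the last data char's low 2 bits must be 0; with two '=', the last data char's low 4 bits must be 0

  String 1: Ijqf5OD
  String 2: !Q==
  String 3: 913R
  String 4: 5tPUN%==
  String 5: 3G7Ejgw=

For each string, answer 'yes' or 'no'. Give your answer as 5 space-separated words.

String 1: 'Ijqf5OD' → invalid (len=7 not mult of 4)
String 2: '!Q==' → invalid (bad char(s): ['!'])
String 3: '913R' → valid
String 4: '5tPUN%==' → invalid (bad char(s): ['%'])
String 5: '3G7Ejgw=' → valid

Answer: no no yes no yes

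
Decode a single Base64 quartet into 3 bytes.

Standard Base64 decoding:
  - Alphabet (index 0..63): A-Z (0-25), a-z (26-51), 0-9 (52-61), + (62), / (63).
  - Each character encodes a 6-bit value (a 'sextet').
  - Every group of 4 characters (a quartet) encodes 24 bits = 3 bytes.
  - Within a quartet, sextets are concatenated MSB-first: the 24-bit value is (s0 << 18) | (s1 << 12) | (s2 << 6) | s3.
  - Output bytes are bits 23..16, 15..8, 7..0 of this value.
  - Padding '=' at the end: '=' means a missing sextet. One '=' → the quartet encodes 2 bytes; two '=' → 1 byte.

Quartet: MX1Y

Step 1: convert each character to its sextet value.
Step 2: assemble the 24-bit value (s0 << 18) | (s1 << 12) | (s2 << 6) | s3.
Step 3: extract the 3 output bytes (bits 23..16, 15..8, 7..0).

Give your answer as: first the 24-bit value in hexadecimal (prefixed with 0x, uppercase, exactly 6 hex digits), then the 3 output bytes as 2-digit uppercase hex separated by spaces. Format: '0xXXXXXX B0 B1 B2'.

Answer: 0x317D58 31 7D 58

Derivation:
Sextets: M=12, X=23, 1=53, Y=24
24-bit: (12<<18) | (23<<12) | (53<<6) | 24
      = 0x300000 | 0x017000 | 0x000D40 | 0x000018
      = 0x317D58
Bytes: (v>>16)&0xFF=31, (v>>8)&0xFF=7D, v&0xFF=58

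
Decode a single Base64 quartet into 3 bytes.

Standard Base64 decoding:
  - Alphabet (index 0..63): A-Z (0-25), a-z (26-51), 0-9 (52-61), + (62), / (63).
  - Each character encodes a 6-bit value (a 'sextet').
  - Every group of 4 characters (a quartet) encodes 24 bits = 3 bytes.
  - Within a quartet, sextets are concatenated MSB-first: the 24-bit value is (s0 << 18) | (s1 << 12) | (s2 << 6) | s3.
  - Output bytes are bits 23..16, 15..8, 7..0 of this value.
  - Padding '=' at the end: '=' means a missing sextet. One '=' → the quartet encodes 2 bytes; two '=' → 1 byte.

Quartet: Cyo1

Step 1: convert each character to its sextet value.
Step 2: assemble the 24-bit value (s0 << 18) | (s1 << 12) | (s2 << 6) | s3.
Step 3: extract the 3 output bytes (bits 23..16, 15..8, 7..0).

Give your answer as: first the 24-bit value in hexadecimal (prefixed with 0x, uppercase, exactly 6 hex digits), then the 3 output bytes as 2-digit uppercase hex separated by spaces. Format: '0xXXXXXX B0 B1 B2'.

Sextets: C=2, y=50, o=40, 1=53
24-bit: (2<<18) | (50<<12) | (40<<6) | 53
      = 0x080000 | 0x032000 | 0x000A00 | 0x000035
      = 0x0B2A35
Bytes: (v>>16)&0xFF=0B, (v>>8)&0xFF=2A, v&0xFF=35

Answer: 0x0B2A35 0B 2A 35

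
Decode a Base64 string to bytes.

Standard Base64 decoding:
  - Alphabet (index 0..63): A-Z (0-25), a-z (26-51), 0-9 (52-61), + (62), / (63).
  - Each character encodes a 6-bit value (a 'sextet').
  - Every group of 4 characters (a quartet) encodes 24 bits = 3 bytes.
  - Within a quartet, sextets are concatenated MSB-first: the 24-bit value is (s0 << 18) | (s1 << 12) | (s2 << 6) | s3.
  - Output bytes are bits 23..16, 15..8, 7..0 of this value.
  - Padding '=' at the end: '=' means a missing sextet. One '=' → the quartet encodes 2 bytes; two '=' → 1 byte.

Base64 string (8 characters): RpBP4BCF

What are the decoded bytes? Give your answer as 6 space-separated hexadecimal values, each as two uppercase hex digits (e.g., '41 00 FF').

Answer: 46 90 4F E0 10 85

Derivation:
After char 0 ('R'=17): chars_in_quartet=1 acc=0x11 bytes_emitted=0
After char 1 ('p'=41): chars_in_quartet=2 acc=0x469 bytes_emitted=0
After char 2 ('B'=1): chars_in_quartet=3 acc=0x11A41 bytes_emitted=0
After char 3 ('P'=15): chars_in_quartet=4 acc=0x46904F -> emit 46 90 4F, reset; bytes_emitted=3
After char 4 ('4'=56): chars_in_quartet=1 acc=0x38 bytes_emitted=3
After char 5 ('B'=1): chars_in_quartet=2 acc=0xE01 bytes_emitted=3
After char 6 ('C'=2): chars_in_quartet=3 acc=0x38042 bytes_emitted=3
After char 7 ('F'=5): chars_in_quartet=4 acc=0xE01085 -> emit E0 10 85, reset; bytes_emitted=6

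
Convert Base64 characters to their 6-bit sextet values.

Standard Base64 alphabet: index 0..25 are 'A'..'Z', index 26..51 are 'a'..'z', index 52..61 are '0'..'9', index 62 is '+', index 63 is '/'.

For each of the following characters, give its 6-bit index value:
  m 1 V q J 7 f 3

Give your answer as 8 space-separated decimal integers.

Answer: 38 53 21 42 9 59 31 55

Derivation:
'm': a..z range, 26 + ord('m') − ord('a') = 38
'1': 0..9 range, 52 + ord('1') − ord('0') = 53
'V': A..Z range, ord('V') − ord('A') = 21
'q': a..z range, 26 + ord('q') − ord('a') = 42
'J': A..Z range, ord('J') − ord('A') = 9
'7': 0..9 range, 52 + ord('7') − ord('0') = 59
'f': a..z range, 26 + ord('f') − ord('a') = 31
'3': 0..9 range, 52 + ord('3') − ord('0') = 55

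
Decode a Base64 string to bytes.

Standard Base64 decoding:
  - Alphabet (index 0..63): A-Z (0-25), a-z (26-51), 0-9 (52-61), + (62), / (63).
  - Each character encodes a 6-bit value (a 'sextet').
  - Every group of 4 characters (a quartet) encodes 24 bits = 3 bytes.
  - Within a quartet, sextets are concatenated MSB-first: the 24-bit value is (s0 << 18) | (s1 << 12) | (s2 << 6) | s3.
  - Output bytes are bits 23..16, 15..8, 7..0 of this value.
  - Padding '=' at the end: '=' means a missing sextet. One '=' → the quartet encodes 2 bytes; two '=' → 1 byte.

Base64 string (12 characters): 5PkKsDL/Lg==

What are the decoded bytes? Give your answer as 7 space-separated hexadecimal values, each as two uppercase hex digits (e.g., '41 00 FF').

Answer: E4 F9 0A B0 32 FF 2E

Derivation:
After char 0 ('5'=57): chars_in_quartet=1 acc=0x39 bytes_emitted=0
After char 1 ('P'=15): chars_in_quartet=2 acc=0xE4F bytes_emitted=0
After char 2 ('k'=36): chars_in_quartet=3 acc=0x393E4 bytes_emitted=0
After char 3 ('K'=10): chars_in_quartet=4 acc=0xE4F90A -> emit E4 F9 0A, reset; bytes_emitted=3
After char 4 ('s'=44): chars_in_quartet=1 acc=0x2C bytes_emitted=3
After char 5 ('D'=3): chars_in_quartet=2 acc=0xB03 bytes_emitted=3
After char 6 ('L'=11): chars_in_quartet=3 acc=0x2C0CB bytes_emitted=3
After char 7 ('/'=63): chars_in_quartet=4 acc=0xB032FF -> emit B0 32 FF, reset; bytes_emitted=6
After char 8 ('L'=11): chars_in_quartet=1 acc=0xB bytes_emitted=6
After char 9 ('g'=32): chars_in_quartet=2 acc=0x2E0 bytes_emitted=6
Padding '==': partial quartet acc=0x2E0 -> emit 2E; bytes_emitted=7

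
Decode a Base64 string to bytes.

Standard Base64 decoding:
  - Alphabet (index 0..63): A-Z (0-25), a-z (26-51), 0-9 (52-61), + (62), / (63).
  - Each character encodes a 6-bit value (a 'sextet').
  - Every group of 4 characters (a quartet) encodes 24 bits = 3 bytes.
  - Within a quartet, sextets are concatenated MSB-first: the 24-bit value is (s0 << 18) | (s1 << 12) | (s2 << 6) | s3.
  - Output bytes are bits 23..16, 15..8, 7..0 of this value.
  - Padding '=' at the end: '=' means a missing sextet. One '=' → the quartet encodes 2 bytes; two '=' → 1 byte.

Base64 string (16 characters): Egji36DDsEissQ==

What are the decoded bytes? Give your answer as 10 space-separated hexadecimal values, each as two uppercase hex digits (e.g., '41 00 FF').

Answer: 12 08 E2 DF A0 C3 B0 48 AC B1

Derivation:
After char 0 ('E'=4): chars_in_quartet=1 acc=0x4 bytes_emitted=0
After char 1 ('g'=32): chars_in_quartet=2 acc=0x120 bytes_emitted=0
After char 2 ('j'=35): chars_in_quartet=3 acc=0x4823 bytes_emitted=0
After char 3 ('i'=34): chars_in_quartet=4 acc=0x1208E2 -> emit 12 08 E2, reset; bytes_emitted=3
After char 4 ('3'=55): chars_in_quartet=1 acc=0x37 bytes_emitted=3
After char 5 ('6'=58): chars_in_quartet=2 acc=0xDFA bytes_emitted=3
After char 6 ('D'=3): chars_in_quartet=3 acc=0x37E83 bytes_emitted=3
After char 7 ('D'=3): chars_in_quartet=4 acc=0xDFA0C3 -> emit DF A0 C3, reset; bytes_emitted=6
After char 8 ('s'=44): chars_in_quartet=1 acc=0x2C bytes_emitted=6
After char 9 ('E'=4): chars_in_quartet=2 acc=0xB04 bytes_emitted=6
After char 10 ('i'=34): chars_in_quartet=3 acc=0x2C122 bytes_emitted=6
After char 11 ('s'=44): chars_in_quartet=4 acc=0xB048AC -> emit B0 48 AC, reset; bytes_emitted=9
After char 12 ('s'=44): chars_in_quartet=1 acc=0x2C bytes_emitted=9
After char 13 ('Q'=16): chars_in_quartet=2 acc=0xB10 bytes_emitted=9
Padding '==': partial quartet acc=0xB10 -> emit B1; bytes_emitted=10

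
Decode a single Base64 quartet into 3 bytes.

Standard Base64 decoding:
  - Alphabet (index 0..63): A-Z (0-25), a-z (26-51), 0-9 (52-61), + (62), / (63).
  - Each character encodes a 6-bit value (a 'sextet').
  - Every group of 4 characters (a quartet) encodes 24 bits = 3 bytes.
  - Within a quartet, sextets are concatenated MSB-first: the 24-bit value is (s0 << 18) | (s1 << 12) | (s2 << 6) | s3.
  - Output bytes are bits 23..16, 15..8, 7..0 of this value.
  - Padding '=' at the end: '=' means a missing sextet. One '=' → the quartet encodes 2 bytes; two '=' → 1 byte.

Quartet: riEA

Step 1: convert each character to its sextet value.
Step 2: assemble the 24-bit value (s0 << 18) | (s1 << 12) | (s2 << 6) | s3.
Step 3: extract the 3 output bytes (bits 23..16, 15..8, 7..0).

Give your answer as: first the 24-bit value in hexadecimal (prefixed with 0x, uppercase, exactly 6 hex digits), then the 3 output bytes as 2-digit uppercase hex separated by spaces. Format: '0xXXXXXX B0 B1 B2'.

Sextets: r=43, i=34, E=4, A=0
24-bit: (43<<18) | (34<<12) | (4<<6) | 0
      = 0xAC0000 | 0x022000 | 0x000100 | 0x000000
      = 0xAE2100
Bytes: (v>>16)&0xFF=AE, (v>>8)&0xFF=21, v&0xFF=00

Answer: 0xAE2100 AE 21 00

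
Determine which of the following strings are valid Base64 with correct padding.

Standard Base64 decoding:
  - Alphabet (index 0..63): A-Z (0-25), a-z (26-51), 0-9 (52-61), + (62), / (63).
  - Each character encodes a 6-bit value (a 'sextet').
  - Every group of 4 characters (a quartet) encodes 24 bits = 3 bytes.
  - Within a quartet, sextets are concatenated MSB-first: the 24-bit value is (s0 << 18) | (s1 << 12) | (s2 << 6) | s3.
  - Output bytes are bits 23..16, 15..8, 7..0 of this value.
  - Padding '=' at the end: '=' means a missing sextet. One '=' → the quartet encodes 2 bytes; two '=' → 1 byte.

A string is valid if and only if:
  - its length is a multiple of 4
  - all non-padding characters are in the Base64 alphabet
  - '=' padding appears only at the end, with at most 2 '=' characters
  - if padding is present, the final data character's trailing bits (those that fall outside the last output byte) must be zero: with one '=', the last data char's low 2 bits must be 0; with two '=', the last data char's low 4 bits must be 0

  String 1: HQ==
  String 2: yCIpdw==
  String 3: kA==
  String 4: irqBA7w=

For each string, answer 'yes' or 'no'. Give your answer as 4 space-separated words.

Answer: yes yes yes yes

Derivation:
String 1: 'HQ==' → valid
String 2: 'yCIpdw==' → valid
String 3: 'kA==' → valid
String 4: 'irqBA7w=' → valid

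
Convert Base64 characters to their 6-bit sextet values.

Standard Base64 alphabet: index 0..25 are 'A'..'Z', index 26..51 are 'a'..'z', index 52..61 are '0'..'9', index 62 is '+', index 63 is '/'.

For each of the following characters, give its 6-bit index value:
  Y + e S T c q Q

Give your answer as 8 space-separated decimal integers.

Answer: 24 62 30 18 19 28 42 16

Derivation:
'Y': A..Z range, ord('Y') − ord('A') = 24
'+': index 62
'e': a..z range, 26 + ord('e') − ord('a') = 30
'S': A..Z range, ord('S') − ord('A') = 18
'T': A..Z range, ord('T') − ord('A') = 19
'c': a..z range, 26 + ord('c') − ord('a') = 28
'q': a..z range, 26 + ord('q') − ord('a') = 42
'Q': A..Z range, ord('Q') − ord('A') = 16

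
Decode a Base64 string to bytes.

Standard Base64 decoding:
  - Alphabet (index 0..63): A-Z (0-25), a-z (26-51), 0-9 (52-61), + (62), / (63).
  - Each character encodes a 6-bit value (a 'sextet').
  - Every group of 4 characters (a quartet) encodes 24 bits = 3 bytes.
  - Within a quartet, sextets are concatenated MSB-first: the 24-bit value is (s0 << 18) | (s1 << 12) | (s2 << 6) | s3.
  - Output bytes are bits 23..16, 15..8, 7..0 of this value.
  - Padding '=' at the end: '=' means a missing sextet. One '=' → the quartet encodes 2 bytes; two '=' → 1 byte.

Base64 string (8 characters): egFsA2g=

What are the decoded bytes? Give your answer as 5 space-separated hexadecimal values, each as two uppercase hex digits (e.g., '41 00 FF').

After char 0 ('e'=30): chars_in_quartet=1 acc=0x1E bytes_emitted=0
After char 1 ('g'=32): chars_in_quartet=2 acc=0x7A0 bytes_emitted=0
After char 2 ('F'=5): chars_in_quartet=3 acc=0x1E805 bytes_emitted=0
After char 3 ('s'=44): chars_in_quartet=4 acc=0x7A016C -> emit 7A 01 6C, reset; bytes_emitted=3
After char 4 ('A'=0): chars_in_quartet=1 acc=0x0 bytes_emitted=3
After char 5 ('2'=54): chars_in_quartet=2 acc=0x36 bytes_emitted=3
After char 6 ('g'=32): chars_in_quartet=3 acc=0xDA0 bytes_emitted=3
Padding '=': partial quartet acc=0xDA0 -> emit 03 68; bytes_emitted=5

Answer: 7A 01 6C 03 68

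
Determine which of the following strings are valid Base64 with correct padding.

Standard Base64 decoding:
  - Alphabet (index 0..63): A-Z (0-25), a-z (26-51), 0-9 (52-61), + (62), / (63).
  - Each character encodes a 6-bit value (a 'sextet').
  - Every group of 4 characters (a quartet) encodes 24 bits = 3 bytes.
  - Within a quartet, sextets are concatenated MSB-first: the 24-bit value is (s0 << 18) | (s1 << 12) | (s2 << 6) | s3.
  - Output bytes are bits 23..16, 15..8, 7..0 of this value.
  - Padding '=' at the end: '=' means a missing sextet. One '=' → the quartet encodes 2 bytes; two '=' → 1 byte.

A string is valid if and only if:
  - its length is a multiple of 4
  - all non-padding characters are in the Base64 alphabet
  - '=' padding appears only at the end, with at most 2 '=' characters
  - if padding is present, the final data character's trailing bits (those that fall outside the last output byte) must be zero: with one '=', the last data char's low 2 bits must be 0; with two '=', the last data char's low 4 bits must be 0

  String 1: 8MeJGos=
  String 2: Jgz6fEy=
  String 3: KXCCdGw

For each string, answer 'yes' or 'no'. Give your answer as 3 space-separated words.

Answer: yes no no

Derivation:
String 1: '8MeJGos=' → valid
String 2: 'Jgz6fEy=' → invalid (bad trailing bits)
String 3: 'KXCCdGw' → invalid (len=7 not mult of 4)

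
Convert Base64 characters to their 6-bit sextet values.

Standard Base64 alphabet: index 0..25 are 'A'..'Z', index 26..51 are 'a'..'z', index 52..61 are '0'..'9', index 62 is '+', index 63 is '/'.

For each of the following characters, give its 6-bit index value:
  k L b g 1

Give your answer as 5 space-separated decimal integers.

Answer: 36 11 27 32 53

Derivation:
'k': a..z range, 26 + ord('k') − ord('a') = 36
'L': A..Z range, ord('L') − ord('A') = 11
'b': a..z range, 26 + ord('b') − ord('a') = 27
'g': a..z range, 26 + ord('g') − ord('a') = 32
'1': 0..9 range, 52 + ord('1') − ord('0') = 53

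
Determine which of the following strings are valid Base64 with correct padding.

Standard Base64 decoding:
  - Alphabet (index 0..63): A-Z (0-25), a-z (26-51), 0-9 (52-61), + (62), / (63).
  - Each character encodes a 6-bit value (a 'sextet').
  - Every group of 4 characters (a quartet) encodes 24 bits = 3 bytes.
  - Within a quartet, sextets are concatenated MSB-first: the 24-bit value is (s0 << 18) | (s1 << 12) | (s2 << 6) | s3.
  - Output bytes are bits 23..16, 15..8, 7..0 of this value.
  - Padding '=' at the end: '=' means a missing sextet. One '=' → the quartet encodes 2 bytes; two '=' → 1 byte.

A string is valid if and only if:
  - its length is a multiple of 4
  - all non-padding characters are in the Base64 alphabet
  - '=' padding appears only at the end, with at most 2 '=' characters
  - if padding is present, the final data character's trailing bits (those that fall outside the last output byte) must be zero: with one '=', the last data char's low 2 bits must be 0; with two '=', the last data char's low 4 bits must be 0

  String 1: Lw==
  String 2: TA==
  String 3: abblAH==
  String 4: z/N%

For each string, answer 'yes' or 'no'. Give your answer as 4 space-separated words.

Answer: yes yes no no

Derivation:
String 1: 'Lw==' → valid
String 2: 'TA==' → valid
String 3: 'abblAH==' → invalid (bad trailing bits)
String 4: 'z/N%' → invalid (bad char(s): ['%'])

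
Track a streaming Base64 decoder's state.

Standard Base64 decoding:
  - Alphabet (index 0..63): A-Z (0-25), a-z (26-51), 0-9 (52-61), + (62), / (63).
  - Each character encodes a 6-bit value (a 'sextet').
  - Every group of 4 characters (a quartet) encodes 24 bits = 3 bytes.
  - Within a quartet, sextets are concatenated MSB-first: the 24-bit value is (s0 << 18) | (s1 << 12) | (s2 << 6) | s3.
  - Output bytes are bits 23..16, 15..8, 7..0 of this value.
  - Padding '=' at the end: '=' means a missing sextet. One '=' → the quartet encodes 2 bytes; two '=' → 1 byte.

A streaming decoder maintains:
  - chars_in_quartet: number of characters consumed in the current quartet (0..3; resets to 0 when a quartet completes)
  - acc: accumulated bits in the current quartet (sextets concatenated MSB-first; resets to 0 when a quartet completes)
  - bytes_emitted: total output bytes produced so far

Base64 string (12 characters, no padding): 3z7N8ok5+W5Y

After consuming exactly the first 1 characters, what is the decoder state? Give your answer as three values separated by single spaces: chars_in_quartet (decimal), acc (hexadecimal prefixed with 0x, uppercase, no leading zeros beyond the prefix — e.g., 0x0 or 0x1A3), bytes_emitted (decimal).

Answer: 1 0x37 0

Derivation:
After char 0 ('3'=55): chars_in_quartet=1 acc=0x37 bytes_emitted=0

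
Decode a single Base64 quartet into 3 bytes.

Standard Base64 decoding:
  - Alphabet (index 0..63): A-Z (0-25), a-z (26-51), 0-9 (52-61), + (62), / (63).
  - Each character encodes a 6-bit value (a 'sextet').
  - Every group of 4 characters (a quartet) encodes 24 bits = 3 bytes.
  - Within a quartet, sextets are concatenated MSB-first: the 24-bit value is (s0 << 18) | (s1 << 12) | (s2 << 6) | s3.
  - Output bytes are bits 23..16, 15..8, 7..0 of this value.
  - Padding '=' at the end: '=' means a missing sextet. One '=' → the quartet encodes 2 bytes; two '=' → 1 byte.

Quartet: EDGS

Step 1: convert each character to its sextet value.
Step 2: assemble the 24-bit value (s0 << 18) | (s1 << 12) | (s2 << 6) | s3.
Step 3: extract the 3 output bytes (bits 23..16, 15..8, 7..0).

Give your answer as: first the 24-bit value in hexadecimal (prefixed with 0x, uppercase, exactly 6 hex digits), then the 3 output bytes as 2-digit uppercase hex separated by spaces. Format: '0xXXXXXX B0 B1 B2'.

Sextets: E=4, D=3, G=6, S=18
24-bit: (4<<18) | (3<<12) | (6<<6) | 18
      = 0x100000 | 0x003000 | 0x000180 | 0x000012
      = 0x103192
Bytes: (v>>16)&0xFF=10, (v>>8)&0xFF=31, v&0xFF=92

Answer: 0x103192 10 31 92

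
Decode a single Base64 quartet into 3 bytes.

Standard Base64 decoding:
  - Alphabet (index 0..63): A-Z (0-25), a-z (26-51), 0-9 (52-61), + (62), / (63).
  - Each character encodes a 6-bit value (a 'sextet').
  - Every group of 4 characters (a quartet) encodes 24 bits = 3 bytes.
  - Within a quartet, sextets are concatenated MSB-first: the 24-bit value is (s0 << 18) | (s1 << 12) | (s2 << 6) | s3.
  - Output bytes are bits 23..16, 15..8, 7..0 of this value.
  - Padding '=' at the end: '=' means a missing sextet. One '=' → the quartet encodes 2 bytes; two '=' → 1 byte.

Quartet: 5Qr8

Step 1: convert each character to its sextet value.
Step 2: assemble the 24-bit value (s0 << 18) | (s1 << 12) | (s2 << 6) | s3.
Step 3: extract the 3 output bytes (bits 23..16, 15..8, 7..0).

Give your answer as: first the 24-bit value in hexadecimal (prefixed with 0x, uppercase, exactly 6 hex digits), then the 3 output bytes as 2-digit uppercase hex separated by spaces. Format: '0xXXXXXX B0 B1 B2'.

Answer: 0xE50AFC E5 0A FC

Derivation:
Sextets: 5=57, Q=16, r=43, 8=60
24-bit: (57<<18) | (16<<12) | (43<<6) | 60
      = 0xE40000 | 0x010000 | 0x000AC0 | 0x00003C
      = 0xE50AFC
Bytes: (v>>16)&0xFF=E5, (v>>8)&0xFF=0A, v&0xFF=FC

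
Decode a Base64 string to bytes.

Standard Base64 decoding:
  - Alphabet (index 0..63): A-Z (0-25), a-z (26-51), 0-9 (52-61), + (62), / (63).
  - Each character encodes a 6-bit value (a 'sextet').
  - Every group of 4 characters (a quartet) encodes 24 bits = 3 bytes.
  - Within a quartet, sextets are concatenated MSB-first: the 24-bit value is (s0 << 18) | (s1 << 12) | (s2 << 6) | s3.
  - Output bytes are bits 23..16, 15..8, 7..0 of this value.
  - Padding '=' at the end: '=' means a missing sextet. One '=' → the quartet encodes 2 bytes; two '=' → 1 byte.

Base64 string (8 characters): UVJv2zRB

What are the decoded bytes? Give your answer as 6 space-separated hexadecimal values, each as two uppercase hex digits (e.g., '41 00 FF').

After char 0 ('U'=20): chars_in_quartet=1 acc=0x14 bytes_emitted=0
After char 1 ('V'=21): chars_in_quartet=2 acc=0x515 bytes_emitted=0
After char 2 ('J'=9): chars_in_quartet=3 acc=0x14549 bytes_emitted=0
After char 3 ('v'=47): chars_in_quartet=4 acc=0x51526F -> emit 51 52 6F, reset; bytes_emitted=3
After char 4 ('2'=54): chars_in_quartet=1 acc=0x36 bytes_emitted=3
After char 5 ('z'=51): chars_in_quartet=2 acc=0xDB3 bytes_emitted=3
After char 6 ('R'=17): chars_in_quartet=3 acc=0x36CD1 bytes_emitted=3
After char 7 ('B'=1): chars_in_quartet=4 acc=0xDB3441 -> emit DB 34 41, reset; bytes_emitted=6

Answer: 51 52 6F DB 34 41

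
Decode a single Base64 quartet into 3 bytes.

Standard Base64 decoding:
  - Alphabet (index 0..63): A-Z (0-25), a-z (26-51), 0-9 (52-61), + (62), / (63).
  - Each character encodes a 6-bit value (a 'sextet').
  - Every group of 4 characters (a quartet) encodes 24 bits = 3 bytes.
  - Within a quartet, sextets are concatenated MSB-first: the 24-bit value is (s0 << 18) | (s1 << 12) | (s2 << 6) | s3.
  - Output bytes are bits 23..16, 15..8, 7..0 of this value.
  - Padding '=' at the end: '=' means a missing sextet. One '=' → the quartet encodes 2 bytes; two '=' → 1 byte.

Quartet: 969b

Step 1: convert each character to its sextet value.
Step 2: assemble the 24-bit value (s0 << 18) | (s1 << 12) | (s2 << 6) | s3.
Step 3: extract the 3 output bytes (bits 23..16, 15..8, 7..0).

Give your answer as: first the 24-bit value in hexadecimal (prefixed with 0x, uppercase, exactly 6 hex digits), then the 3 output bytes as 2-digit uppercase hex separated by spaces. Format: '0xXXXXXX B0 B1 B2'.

Answer: 0xF7AF5B F7 AF 5B

Derivation:
Sextets: 9=61, 6=58, 9=61, b=27
24-bit: (61<<18) | (58<<12) | (61<<6) | 27
      = 0xF40000 | 0x03A000 | 0x000F40 | 0x00001B
      = 0xF7AF5B
Bytes: (v>>16)&0xFF=F7, (v>>8)&0xFF=AF, v&0xFF=5B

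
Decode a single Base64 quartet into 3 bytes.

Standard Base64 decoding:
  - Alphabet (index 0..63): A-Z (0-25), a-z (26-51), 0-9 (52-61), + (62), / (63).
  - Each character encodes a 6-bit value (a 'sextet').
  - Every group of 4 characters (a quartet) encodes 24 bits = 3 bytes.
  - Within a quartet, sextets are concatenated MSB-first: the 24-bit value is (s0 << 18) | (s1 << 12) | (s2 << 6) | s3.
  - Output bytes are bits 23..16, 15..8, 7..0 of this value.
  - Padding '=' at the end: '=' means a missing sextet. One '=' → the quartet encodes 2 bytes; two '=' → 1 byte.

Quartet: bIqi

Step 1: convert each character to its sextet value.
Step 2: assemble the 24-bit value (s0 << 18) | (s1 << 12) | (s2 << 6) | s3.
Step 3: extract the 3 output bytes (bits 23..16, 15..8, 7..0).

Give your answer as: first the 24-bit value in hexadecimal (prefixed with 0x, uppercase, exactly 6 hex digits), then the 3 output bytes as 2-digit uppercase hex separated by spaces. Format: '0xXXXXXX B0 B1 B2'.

Answer: 0x6C8AA2 6C 8A A2

Derivation:
Sextets: b=27, I=8, q=42, i=34
24-bit: (27<<18) | (8<<12) | (42<<6) | 34
      = 0x6C0000 | 0x008000 | 0x000A80 | 0x000022
      = 0x6C8AA2
Bytes: (v>>16)&0xFF=6C, (v>>8)&0xFF=8A, v&0xFF=A2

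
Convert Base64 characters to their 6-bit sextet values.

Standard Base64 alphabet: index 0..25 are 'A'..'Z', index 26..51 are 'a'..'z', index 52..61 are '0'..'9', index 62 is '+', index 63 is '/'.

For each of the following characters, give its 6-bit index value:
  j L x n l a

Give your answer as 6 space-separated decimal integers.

Answer: 35 11 49 39 37 26

Derivation:
'j': a..z range, 26 + ord('j') − ord('a') = 35
'L': A..Z range, ord('L') − ord('A') = 11
'x': a..z range, 26 + ord('x') − ord('a') = 49
'n': a..z range, 26 + ord('n') − ord('a') = 39
'l': a..z range, 26 + ord('l') − ord('a') = 37
'a': a..z range, 26 + ord('a') − ord('a') = 26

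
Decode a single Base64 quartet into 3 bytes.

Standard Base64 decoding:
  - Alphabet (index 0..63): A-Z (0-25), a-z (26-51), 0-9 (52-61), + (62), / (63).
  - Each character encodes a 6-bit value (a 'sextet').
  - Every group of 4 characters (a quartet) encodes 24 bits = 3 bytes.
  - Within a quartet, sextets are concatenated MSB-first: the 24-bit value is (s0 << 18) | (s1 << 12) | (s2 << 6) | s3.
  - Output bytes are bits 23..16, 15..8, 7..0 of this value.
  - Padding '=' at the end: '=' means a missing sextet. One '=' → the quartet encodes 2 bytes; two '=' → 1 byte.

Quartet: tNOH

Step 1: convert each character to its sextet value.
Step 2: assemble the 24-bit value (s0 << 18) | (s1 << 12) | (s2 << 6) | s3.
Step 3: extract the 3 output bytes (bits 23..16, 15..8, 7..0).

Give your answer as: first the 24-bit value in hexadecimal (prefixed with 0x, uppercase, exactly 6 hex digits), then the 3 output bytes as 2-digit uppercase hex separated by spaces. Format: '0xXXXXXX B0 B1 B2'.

Sextets: t=45, N=13, O=14, H=7
24-bit: (45<<18) | (13<<12) | (14<<6) | 7
      = 0xB40000 | 0x00D000 | 0x000380 | 0x000007
      = 0xB4D387
Bytes: (v>>16)&0xFF=B4, (v>>8)&0xFF=D3, v&0xFF=87

Answer: 0xB4D387 B4 D3 87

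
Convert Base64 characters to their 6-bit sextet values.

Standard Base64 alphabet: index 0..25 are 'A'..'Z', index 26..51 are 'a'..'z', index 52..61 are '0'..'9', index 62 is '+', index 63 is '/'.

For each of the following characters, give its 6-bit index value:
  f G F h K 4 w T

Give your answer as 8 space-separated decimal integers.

Answer: 31 6 5 33 10 56 48 19

Derivation:
'f': a..z range, 26 + ord('f') − ord('a') = 31
'G': A..Z range, ord('G') − ord('A') = 6
'F': A..Z range, ord('F') − ord('A') = 5
'h': a..z range, 26 + ord('h') − ord('a') = 33
'K': A..Z range, ord('K') − ord('A') = 10
'4': 0..9 range, 52 + ord('4') − ord('0') = 56
'w': a..z range, 26 + ord('w') − ord('a') = 48
'T': A..Z range, ord('T') − ord('A') = 19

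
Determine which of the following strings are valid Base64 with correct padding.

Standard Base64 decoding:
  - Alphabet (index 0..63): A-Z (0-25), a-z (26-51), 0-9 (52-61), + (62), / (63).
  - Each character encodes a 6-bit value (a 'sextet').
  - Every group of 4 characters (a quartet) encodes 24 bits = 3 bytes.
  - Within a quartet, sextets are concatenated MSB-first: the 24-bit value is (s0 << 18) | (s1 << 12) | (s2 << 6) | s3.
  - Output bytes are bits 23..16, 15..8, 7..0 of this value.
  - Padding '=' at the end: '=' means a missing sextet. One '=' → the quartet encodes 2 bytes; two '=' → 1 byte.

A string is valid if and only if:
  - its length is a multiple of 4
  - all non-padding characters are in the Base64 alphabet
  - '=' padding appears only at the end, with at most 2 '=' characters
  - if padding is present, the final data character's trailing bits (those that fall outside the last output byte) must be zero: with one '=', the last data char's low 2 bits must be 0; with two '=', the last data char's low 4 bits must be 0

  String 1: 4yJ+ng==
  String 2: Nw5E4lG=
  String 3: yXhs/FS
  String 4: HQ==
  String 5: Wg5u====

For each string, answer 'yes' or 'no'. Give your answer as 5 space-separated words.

Answer: yes no no yes no

Derivation:
String 1: '4yJ+ng==' → valid
String 2: 'Nw5E4lG=' → invalid (bad trailing bits)
String 3: 'yXhs/FS' → invalid (len=7 not mult of 4)
String 4: 'HQ==' → valid
String 5: 'Wg5u====' → invalid (4 pad chars (max 2))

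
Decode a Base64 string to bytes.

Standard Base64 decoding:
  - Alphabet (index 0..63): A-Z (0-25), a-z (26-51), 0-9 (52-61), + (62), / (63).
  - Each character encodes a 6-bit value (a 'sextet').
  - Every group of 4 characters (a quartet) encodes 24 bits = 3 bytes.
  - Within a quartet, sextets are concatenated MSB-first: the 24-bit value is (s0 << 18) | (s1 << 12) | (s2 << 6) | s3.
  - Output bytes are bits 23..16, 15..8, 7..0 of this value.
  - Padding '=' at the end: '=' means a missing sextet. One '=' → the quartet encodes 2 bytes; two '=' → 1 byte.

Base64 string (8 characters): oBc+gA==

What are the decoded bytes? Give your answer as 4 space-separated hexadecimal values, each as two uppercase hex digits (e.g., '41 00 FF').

After char 0 ('o'=40): chars_in_quartet=1 acc=0x28 bytes_emitted=0
After char 1 ('B'=1): chars_in_quartet=2 acc=0xA01 bytes_emitted=0
After char 2 ('c'=28): chars_in_quartet=3 acc=0x2805C bytes_emitted=0
After char 3 ('+'=62): chars_in_quartet=4 acc=0xA0173E -> emit A0 17 3E, reset; bytes_emitted=3
After char 4 ('g'=32): chars_in_quartet=1 acc=0x20 bytes_emitted=3
After char 5 ('A'=0): chars_in_quartet=2 acc=0x800 bytes_emitted=3
Padding '==': partial quartet acc=0x800 -> emit 80; bytes_emitted=4

Answer: A0 17 3E 80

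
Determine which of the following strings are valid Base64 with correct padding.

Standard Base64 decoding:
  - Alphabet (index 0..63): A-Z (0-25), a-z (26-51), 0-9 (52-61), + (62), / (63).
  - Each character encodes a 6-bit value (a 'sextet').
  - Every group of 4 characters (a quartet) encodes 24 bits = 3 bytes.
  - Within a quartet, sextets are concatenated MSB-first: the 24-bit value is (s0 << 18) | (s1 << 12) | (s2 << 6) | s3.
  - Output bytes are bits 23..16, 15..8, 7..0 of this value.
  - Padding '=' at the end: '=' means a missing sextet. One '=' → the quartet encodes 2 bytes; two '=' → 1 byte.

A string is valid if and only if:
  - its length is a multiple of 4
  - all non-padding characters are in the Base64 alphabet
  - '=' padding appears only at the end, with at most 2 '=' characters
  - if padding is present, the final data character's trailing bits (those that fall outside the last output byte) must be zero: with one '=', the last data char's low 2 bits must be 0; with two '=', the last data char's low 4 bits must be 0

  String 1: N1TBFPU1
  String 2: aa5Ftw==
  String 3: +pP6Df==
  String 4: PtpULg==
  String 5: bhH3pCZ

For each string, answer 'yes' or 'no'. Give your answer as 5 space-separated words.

Answer: yes yes no yes no

Derivation:
String 1: 'N1TBFPU1' → valid
String 2: 'aa5Ftw==' → valid
String 3: '+pP6Df==' → invalid (bad trailing bits)
String 4: 'PtpULg==' → valid
String 5: 'bhH3pCZ' → invalid (len=7 not mult of 4)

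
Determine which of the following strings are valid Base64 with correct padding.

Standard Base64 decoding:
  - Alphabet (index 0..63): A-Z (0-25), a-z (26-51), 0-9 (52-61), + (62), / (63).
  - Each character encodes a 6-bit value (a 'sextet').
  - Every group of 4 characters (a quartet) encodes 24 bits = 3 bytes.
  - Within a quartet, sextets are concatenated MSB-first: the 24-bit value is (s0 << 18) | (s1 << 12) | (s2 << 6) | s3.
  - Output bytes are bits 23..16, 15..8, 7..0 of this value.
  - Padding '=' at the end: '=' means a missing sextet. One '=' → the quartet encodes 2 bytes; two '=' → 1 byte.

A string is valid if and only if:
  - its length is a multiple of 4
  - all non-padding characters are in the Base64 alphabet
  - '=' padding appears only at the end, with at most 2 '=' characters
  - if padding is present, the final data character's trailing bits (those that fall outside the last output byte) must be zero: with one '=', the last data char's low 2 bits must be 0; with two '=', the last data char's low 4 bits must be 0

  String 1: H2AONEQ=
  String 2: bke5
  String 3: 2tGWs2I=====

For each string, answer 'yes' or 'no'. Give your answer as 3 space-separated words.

String 1: 'H2AONEQ=' → valid
String 2: 'bke5' → valid
String 3: '2tGWs2I=====' → invalid (5 pad chars (max 2))

Answer: yes yes no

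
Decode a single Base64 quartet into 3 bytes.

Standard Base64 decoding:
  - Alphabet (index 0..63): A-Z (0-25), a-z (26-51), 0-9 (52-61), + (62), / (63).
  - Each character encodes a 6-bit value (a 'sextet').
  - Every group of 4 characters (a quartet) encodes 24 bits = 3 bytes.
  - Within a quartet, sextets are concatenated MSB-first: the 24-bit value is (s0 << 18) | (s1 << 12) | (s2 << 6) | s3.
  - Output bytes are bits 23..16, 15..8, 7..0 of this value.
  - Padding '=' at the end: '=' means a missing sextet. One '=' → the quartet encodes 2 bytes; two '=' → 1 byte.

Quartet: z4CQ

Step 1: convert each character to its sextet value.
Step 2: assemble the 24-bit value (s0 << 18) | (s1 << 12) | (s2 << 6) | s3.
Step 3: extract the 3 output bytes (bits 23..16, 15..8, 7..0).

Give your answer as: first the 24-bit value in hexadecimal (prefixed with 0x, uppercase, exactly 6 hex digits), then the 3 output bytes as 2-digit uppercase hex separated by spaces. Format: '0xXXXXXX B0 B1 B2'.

Answer: 0xCF8090 CF 80 90

Derivation:
Sextets: z=51, 4=56, C=2, Q=16
24-bit: (51<<18) | (56<<12) | (2<<6) | 16
      = 0xCC0000 | 0x038000 | 0x000080 | 0x000010
      = 0xCF8090
Bytes: (v>>16)&0xFF=CF, (v>>8)&0xFF=80, v&0xFF=90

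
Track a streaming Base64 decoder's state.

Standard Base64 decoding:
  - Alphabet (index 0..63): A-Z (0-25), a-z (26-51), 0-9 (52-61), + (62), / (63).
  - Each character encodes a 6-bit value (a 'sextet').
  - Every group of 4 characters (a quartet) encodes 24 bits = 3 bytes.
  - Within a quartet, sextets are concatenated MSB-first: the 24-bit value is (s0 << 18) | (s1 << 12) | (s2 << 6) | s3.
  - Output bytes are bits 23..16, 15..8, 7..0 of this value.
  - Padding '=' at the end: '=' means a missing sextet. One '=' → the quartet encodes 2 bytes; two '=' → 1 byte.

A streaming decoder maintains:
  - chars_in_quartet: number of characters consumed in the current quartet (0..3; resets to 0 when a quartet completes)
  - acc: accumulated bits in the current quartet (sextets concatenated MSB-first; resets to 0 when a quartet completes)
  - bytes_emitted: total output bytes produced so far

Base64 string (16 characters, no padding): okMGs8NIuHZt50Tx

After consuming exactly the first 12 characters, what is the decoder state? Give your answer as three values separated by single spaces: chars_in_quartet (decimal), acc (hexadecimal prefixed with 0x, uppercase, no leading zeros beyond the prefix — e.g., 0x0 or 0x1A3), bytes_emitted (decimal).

After char 0 ('o'=40): chars_in_quartet=1 acc=0x28 bytes_emitted=0
After char 1 ('k'=36): chars_in_quartet=2 acc=0xA24 bytes_emitted=0
After char 2 ('M'=12): chars_in_quartet=3 acc=0x2890C bytes_emitted=0
After char 3 ('G'=6): chars_in_quartet=4 acc=0xA24306 -> emit A2 43 06, reset; bytes_emitted=3
After char 4 ('s'=44): chars_in_quartet=1 acc=0x2C bytes_emitted=3
After char 5 ('8'=60): chars_in_quartet=2 acc=0xB3C bytes_emitted=3
After char 6 ('N'=13): chars_in_quartet=3 acc=0x2CF0D bytes_emitted=3
After char 7 ('I'=8): chars_in_quartet=4 acc=0xB3C348 -> emit B3 C3 48, reset; bytes_emitted=6
After char 8 ('u'=46): chars_in_quartet=1 acc=0x2E bytes_emitted=6
After char 9 ('H'=7): chars_in_quartet=2 acc=0xB87 bytes_emitted=6
After char 10 ('Z'=25): chars_in_quartet=3 acc=0x2E1D9 bytes_emitted=6
After char 11 ('t'=45): chars_in_quartet=4 acc=0xB8766D -> emit B8 76 6D, reset; bytes_emitted=9

Answer: 0 0x0 9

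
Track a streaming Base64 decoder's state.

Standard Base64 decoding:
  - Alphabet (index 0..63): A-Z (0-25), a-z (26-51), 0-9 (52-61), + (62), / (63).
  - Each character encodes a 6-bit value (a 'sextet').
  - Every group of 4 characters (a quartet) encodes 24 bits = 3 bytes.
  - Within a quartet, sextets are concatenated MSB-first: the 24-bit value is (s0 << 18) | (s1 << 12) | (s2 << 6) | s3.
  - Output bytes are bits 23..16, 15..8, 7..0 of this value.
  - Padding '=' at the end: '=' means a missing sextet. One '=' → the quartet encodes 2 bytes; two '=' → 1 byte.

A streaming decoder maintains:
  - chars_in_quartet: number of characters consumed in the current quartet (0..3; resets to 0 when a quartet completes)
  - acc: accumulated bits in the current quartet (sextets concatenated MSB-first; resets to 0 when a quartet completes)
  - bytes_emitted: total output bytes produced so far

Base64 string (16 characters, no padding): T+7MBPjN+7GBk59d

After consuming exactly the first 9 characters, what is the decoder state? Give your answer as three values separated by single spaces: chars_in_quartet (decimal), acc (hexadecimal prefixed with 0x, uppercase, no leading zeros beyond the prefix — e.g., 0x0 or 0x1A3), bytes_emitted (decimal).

Answer: 1 0x3E 6

Derivation:
After char 0 ('T'=19): chars_in_quartet=1 acc=0x13 bytes_emitted=0
After char 1 ('+'=62): chars_in_quartet=2 acc=0x4FE bytes_emitted=0
After char 2 ('7'=59): chars_in_quartet=3 acc=0x13FBB bytes_emitted=0
After char 3 ('M'=12): chars_in_quartet=4 acc=0x4FEECC -> emit 4F EE CC, reset; bytes_emitted=3
After char 4 ('B'=1): chars_in_quartet=1 acc=0x1 bytes_emitted=3
After char 5 ('P'=15): chars_in_quartet=2 acc=0x4F bytes_emitted=3
After char 6 ('j'=35): chars_in_quartet=3 acc=0x13E3 bytes_emitted=3
After char 7 ('N'=13): chars_in_quartet=4 acc=0x4F8CD -> emit 04 F8 CD, reset; bytes_emitted=6
After char 8 ('+'=62): chars_in_quartet=1 acc=0x3E bytes_emitted=6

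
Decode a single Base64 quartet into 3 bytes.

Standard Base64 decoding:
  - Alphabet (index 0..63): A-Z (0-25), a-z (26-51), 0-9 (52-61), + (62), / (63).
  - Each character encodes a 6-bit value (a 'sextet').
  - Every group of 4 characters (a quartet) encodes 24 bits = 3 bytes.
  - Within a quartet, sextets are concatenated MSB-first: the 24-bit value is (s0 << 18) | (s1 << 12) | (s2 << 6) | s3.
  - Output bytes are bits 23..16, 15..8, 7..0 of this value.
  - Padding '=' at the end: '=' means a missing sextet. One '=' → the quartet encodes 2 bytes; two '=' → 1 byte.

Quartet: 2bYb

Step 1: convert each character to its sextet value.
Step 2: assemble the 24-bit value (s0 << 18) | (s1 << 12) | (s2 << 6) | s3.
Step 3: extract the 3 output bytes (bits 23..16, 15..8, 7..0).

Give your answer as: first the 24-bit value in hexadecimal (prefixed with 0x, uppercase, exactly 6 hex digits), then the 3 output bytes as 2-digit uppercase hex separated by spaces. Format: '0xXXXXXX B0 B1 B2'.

Answer: 0xD9B61B D9 B6 1B

Derivation:
Sextets: 2=54, b=27, Y=24, b=27
24-bit: (54<<18) | (27<<12) | (24<<6) | 27
      = 0xD80000 | 0x01B000 | 0x000600 | 0x00001B
      = 0xD9B61B
Bytes: (v>>16)&0xFF=D9, (v>>8)&0xFF=B6, v&0xFF=1B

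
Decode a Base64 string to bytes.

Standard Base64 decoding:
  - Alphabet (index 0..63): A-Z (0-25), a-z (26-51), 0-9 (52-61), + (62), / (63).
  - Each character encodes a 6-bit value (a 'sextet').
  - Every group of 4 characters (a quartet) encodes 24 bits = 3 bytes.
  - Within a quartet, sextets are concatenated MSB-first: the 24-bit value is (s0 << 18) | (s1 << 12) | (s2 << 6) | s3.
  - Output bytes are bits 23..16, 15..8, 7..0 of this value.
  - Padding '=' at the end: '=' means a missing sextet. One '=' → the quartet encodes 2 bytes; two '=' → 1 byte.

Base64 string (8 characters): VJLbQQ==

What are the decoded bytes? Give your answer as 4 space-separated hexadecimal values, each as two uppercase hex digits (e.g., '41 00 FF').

Answer: 54 92 DB 41

Derivation:
After char 0 ('V'=21): chars_in_quartet=1 acc=0x15 bytes_emitted=0
After char 1 ('J'=9): chars_in_quartet=2 acc=0x549 bytes_emitted=0
After char 2 ('L'=11): chars_in_quartet=3 acc=0x1524B bytes_emitted=0
After char 3 ('b'=27): chars_in_quartet=4 acc=0x5492DB -> emit 54 92 DB, reset; bytes_emitted=3
After char 4 ('Q'=16): chars_in_quartet=1 acc=0x10 bytes_emitted=3
After char 5 ('Q'=16): chars_in_quartet=2 acc=0x410 bytes_emitted=3
Padding '==': partial quartet acc=0x410 -> emit 41; bytes_emitted=4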